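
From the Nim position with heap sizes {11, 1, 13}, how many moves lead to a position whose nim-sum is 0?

1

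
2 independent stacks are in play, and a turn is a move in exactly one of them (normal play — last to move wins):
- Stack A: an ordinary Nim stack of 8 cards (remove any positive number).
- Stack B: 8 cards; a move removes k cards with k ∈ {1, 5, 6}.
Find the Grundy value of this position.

10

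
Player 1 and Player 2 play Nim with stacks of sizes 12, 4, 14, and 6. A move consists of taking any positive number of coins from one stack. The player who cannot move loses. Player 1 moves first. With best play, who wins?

Bitwise XOR of the heap sizes:
  1100  (12)
  0100  (4)
  1110  (14)
  0110  (6)
  ----
  0000  (0)
The nim-sum is 0, so this is a P-position: the player to move is in a losing position under optimal play; Player 1 is about to move from it and so loses — Player 2 wins.

Player 2 wins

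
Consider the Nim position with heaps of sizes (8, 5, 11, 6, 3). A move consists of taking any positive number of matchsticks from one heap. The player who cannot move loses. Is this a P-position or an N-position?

N-position

Bitwise XOR of the heap sizes:
  1000  (8)
  0101  (5)
  1011  (11)
  0110  (6)
  0011  (3)
  ----
  0011  (3)
The nim-sum is 3 ≠ 0, so this is an N-position: the player to move can win.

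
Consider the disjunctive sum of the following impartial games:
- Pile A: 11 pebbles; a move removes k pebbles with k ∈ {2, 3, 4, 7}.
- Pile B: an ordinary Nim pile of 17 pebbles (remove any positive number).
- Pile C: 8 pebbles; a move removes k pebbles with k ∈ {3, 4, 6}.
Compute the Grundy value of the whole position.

Build the Grundy sequence for pile A with g(k) = mex{g(k−s) : s ∈ {2, 3, 4, 7}, s ≤ k}:
g(0) = mex{} = 0
g(1) = mex{} = 0
g(2) = mex{0} = 1
g(3) = mex{0} = 1
g(4) = mex{0,1} = 2
g(5) = mex{0,1} = 2
g(6) = mex{1,2} = 0
g(7) = mex{0,1,2} = 3
g(8) = mex{0,2} = 1
g(9) = mex{0,1,2,3} = 4
g(10) = mex{0,1,3} = 2
g(11) = mex{1,2,3,4} = 0
So g(11) = 0.
Pile B is a plain Nim pile of size 17, so its Grundy value is 17.
Grundy values for pile C (subtraction set {3, 4, 6}):
g(0) = mex{} = 0
g(1) = mex{} = 0
g(2) = mex{} = 0
g(3) = mex{0} = 1
g(4) = mex{0} = 1
g(5) = mex{0} = 1
g(6) = mex{0,1} = 2
g(7) = mex{0,1} = 2
g(8) = mex{0,1} = 2
So g(8) = 2.
The value of a disjunctive sum is the nim-sum of the parts.
Combined value = 0 ⊕ 17 ⊕ 2 = 19.

19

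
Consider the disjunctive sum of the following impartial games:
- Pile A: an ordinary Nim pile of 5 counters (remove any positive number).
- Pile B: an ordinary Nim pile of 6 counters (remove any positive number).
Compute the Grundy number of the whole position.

3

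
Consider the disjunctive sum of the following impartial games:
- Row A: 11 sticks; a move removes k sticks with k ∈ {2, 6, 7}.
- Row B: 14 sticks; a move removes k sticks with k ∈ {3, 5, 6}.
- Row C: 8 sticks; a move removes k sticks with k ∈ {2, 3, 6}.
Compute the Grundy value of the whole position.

2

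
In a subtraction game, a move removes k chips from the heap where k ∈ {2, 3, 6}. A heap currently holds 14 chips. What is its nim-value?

0

Grundy values for subtraction set {2, 3, 6}:
k:     0  1  2  3  4  5  6  7  8  9 10 11 12 13 14
g(k):  0  0  1  1  2  0  3  1  2  0  0  1  1  2  0
So g(14) = 0.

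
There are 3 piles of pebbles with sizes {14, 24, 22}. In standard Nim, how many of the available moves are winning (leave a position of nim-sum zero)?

Nim-sum: 14 ^ 24 ^ 22 = 0.
The nim-sum is already 0, so every move leaves a nonzero nim-sum — there are no winning moves.

0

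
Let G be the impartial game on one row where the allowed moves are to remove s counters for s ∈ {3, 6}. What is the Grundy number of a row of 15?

Compute g(0), g(1), … for moves {3, 6}:
k:     0  1  2  3  4  5  6  7  8  9 10 11 12 13 14 15
g(k):  0  0  0  1  1  1  2  2  2  0  0  0  1  1  1  2
So g(15) = 2.

2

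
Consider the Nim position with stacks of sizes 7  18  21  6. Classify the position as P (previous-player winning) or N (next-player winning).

Nim-sum: 7 ⊕ 18 ⊕ 21 ⊕ 6 = 6.
The nim-sum is 6 ≠ 0, so this is an N-position: the player to move can win.

N-position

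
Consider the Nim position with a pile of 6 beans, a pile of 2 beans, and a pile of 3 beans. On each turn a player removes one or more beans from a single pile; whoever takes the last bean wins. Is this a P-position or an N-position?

N-position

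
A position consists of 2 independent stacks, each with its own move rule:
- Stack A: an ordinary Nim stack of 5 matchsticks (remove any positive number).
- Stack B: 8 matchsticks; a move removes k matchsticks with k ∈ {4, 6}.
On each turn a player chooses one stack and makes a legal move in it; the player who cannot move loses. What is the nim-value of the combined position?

7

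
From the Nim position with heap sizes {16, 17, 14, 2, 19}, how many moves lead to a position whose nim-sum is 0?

In binary:
  10000  (16)
  10001  (17)
  01110  (14)
  00010  (2)
  10011  (19)
  -----
  11110  (30)
The overall nim-sum is X = 30. A heap of size p has a winning move iff p XOR X < p (reduce it to p XOR X).
  16: 16 XOR 30 = 14 < 16 — winning move (to 14).
  17: 17 XOR 30 = 15 < 17 — winning move (to 15).
  14: 14 XOR 30 = 16 ≥ 14 — no move.
  2: 2 XOR 30 = 28 ≥ 2 — no move.
  19: 19 XOR 30 = 13 < 19 — winning move (to 13).
That gives 3 winning moves.

3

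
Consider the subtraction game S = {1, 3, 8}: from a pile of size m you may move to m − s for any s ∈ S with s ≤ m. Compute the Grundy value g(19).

2

Build the Grundy sequence with g(k) = mex{g(k−s) : s ∈ {1, 3, 8}, s ≤ k}:
k:     0  1  2  3  4  5  6  7  8  9 10 11 12 13 14 15 16 17 18 19
g(k):  0  1  0  1  0  1  0  1  2  3  2  0  1  0  1  0  1  0  1  2
So g(19) = 2.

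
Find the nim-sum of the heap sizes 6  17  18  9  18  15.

17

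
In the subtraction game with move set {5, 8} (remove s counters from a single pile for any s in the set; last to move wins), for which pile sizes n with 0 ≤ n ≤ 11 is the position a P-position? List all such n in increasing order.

Build the Grundy sequence with g(k) = mex{g(k−s) : s ∈ {5, 8}, s ≤ k}:
k:     0  1  2  3  4  5  6  7  8  9 10 11
g(k):  0  0  0  0  0  1  1  1  1  1  2  2
The P-positions (g = 0) in 0..11 are 0, 1, 2, 3, 4.

0, 1, 2, 3, 4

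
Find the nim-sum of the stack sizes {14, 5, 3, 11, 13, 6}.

8

Nim-sum: 14 XOR 5 XOR 3 XOR 11 XOR 13 XOR 6 = 8.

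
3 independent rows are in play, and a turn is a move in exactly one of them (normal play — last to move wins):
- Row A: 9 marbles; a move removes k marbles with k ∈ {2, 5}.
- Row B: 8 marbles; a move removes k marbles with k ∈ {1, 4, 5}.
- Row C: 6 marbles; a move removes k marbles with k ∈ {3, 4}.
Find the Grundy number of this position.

For row A, compute g(0), g(1), … with moves {2, 5}:
g(0) = mex{} = 0
g(1) = mex{} = 0
g(2) = mex{0} = 1
g(3) = mex{0} = 1
g(4) = mex{1} = 0
g(5) = mex{0,1} = 2
g(6) = mex{0} = 1
g(7) = mex{1,2} = 0
g(8) = mex{1} = 0
g(9) = mex{0} = 1
So g(9) = 1.
Grundy values for row B (subtraction set {1, 4, 5}):
g(0) = mex{} = 0
g(1) = mex{0} = 1
g(2) = mex{1} = 0
g(3) = mex{0} = 1
g(4) = mex{0,1} = 2
g(5) = mex{0,1,2} = 3
g(6) = mex{0,1,3} = 2
g(7) = mex{0,1,2} = 3
g(8) = mex{1,2,3} = 0
So g(8) = 0.
Grundy values for row C (subtraction set {3, 4}):
g(0) = mex{} = 0
g(1) = mex{} = 0
g(2) = mex{} = 0
g(3) = mex{0} = 1
g(4) = mex{0} = 1
g(5) = mex{0} = 1
g(6) = mex{0,1} = 2
So g(6) = 2.
By the Sprague-Grundy theorem, the Grundy value of a sum of independent games is the XOR of the component values.
Combined value = 1 ⊕ 0 ⊕ 2 = 3.

3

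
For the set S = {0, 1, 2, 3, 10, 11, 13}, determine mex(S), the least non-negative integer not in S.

The values 0, 1, 2, 3 are all present; 4 is the first non-negative integer missing from the set.

4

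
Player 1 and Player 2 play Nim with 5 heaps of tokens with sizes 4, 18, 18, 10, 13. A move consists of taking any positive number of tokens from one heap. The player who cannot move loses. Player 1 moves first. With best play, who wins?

Player 1 wins

Compute the nim-sum pairwise:
4 XOR 18 = 22
22 XOR 18 = 4
4 XOR 10 = 14
14 XOR 13 = 3
The nim-sum is 3 ≠ 0, so this is an N-position: the player to move can win; Player 1 has a winning move.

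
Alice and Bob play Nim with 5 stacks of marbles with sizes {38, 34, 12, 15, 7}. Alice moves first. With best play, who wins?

Compute the nim-sum pairwise:
38 ⊕ 34 = 4
4 ⊕ 12 = 8
8 ⊕ 15 = 7
7 ⊕ 7 = 0
The nim-sum is 0, so this is a P-position: the player to move is in a losing position under optimal play; Alice is about to move from it and so loses — Bob wins.

Bob wins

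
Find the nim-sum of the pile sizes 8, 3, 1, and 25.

19

Bitwise XOR of the heap sizes:
  01000  (8)
  00011  (3)
  00001  (1)
  11001  (25)
  -----
  10011  (19)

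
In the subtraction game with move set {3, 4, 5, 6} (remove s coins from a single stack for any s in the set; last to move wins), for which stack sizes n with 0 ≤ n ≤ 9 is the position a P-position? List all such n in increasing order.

0, 1, 2, 9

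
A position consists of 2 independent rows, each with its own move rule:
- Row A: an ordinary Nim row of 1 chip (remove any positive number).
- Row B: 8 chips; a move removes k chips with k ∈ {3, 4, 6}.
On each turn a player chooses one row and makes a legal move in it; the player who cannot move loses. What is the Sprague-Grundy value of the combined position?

3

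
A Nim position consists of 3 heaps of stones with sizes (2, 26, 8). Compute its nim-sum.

16

Nim-sum: 2 XOR 26 XOR 8 = 16.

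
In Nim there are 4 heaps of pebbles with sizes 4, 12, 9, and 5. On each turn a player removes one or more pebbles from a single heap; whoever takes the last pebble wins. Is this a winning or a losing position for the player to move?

Compute the nim-sum pairwise:
4 ⊕ 12 = 8
8 ⊕ 9 = 1
1 ⊕ 5 = 4
The nim-sum is 4 ≠ 0, so this is an N-position: the player to move can win.

Winning position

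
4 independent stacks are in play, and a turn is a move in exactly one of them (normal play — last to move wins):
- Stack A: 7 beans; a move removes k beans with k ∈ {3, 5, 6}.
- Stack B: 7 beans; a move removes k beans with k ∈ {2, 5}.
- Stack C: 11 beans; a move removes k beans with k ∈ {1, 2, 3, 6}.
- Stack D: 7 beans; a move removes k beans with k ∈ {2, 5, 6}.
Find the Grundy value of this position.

2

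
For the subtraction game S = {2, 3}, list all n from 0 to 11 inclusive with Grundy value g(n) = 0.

Grundy values for subtraction set {2, 3}:
k:     0  1  2  3  4  5  6  7  8  9 10 11
g(k):  0  0  1  1  2  0  0  1  1  2  0  0
The P-positions (g = 0) in 0..11 are 0, 1, 5, 6, 10, 11.

0, 1, 5, 6, 10, 11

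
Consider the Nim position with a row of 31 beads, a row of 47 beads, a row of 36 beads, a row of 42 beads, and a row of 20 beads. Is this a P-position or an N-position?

N-position

Compute the nim-sum pairwise:
31 XOR 47 = 48
48 XOR 36 = 20
20 XOR 42 = 62
62 XOR 20 = 42
The nim-sum is 42 ≠ 0, so this is an N-position: the player to move can win.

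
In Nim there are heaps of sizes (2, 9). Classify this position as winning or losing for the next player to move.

Nim-sum: 2 XOR 9 = 11.
The nim-sum is 11 ≠ 0, so this is an N-position: the player to move can win.

Winning position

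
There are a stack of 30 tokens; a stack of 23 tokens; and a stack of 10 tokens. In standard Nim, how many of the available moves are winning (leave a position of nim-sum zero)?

3

Bitwise XOR of the heap sizes:
  11110  (30)
  10111  (23)
  01010  (10)
  -----
  00011  (3)
The overall nim-sum is X = 3. A stack of size p has a winning move iff p XOR X < p (reduce it to p XOR X).
  30: 30 XOR 3 = 29 < 30 — winning move (to 29).
  23: 23 XOR 3 = 20 < 23 — winning move (to 20).
  10: 10 XOR 3 = 9 < 10 — winning move (to 9).
That gives 3 winning moves.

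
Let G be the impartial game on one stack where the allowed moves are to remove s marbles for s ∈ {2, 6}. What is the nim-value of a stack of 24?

0

Grundy values for subtraction set {2, 6}:
k:     0  1  2  3  4  5  6  7  8  9 10 11 12 13 14 15 16 17 18 19 20 21 22 23 24
g(k):  0  0  1  1  0  0  1  1  0  0  1  1  0  0  1  1  0  0  1  1  0  0  1  1  0
So g(24) = 0.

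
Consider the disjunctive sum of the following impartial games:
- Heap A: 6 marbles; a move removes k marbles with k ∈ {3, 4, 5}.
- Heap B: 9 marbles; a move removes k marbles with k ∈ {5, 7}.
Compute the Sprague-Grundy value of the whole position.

3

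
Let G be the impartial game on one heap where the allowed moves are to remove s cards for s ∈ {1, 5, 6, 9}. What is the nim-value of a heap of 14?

Compute g(0), g(1), … for moves {1, 5, 6, 9}:
k:     0  1  2  3  4  5  6  7  8  9 10 11 12 13 14
g(k):  0  1  0  1  0  1  2  3  2  3  2  3  0  1  0
So g(14) = 0.

0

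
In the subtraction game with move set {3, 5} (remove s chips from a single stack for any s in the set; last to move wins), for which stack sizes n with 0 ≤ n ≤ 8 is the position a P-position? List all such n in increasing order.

0, 1, 2, 8

Compute g(0), g(1), … for moves {3, 5}:
g(0) = mex{} = 0
g(1) = mex{} = 0
g(2) = mex{} = 0
g(3) = mex{0} = 1
g(4) = mex{0} = 1
g(5) = mex{0} = 1
g(6) = mex{0,1} = 2
g(7) = mex{0,1} = 2
g(8) = mex{1} = 0
The P-positions (g = 0) in 0..8 are 0, 1, 2, 8.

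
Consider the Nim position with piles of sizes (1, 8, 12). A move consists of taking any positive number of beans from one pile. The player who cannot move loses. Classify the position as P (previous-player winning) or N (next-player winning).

N-position

Nim-sum: 1 ⊕ 8 ⊕ 12 = 5.
The nim-sum is 5 ≠ 0, so this is an N-position: the player to move can win.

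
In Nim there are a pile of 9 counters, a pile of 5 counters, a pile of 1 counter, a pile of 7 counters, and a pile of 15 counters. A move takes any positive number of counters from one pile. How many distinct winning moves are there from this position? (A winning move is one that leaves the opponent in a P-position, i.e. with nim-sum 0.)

3

Compute the nim-sum pairwise:
9 XOR 5 = 12
12 XOR 1 = 13
13 XOR 7 = 10
10 XOR 15 = 5
The overall nim-sum is X = 5. A pile of size p has a winning move iff p XOR X < p (reduce it to p XOR X).
  9: 9 XOR 5 = 12 ≥ 9 — no move.
  5: 5 XOR 5 = 0 < 5 — winning move (to 0).
  1: 1 XOR 5 = 4 ≥ 1 — no move.
  7: 7 XOR 5 = 2 < 7 — winning move (to 2).
  15: 15 XOR 5 = 10 < 15 — winning move (to 10).
That gives 3 winning moves.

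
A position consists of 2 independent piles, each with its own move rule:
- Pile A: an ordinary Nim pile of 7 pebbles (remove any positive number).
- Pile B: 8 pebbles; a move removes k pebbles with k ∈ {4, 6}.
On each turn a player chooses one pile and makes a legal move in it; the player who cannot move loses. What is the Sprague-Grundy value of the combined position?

Pile A is a plain Nim pile of size 7, so its Grundy value is 7.
For pile B, compute g(0), g(1), … with moves {4, 6}:
g(0) = mex{} = 0
g(1) = mex{} = 0
g(2) = mex{} = 0
g(3) = mex{} = 0
g(4) = mex{0} = 1
g(5) = mex{0} = 1
g(6) = mex{0} = 1
g(7) = mex{0} = 1
g(8) = mex{0,1} = 2
So g(8) = 2.
The value of a disjunctive sum is the nim-sum of the parts.
Combined value = 7 ⊕ 2 = 5.

5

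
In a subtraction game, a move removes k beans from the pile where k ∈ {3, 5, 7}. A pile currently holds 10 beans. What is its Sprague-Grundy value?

0

Compute g(0), g(1), … for moves {3, 5, 7}:
g(0) = mex{} = 0
g(1) = mex{} = 0
g(2) = mex{} = 0
g(3) = mex{0} = 1
g(4) = mex{0} = 1
g(5) = mex{0} = 1
g(6) = mex{0,1} = 2
g(7) = mex{0,1} = 2
g(8) = mex{0,1} = 2
g(9) = mex{0,1,2} = 3
g(10) = mex{1,2} = 0
So g(10) = 0.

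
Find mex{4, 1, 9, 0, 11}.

2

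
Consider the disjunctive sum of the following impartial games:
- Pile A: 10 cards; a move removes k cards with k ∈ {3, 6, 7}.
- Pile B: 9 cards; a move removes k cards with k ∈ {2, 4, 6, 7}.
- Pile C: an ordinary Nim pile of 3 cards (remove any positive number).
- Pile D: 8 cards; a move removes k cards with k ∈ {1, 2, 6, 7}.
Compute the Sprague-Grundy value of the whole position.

3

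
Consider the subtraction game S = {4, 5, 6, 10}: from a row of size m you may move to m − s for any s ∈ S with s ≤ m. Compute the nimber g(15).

0

Build the Grundy sequence with g(k) = mex{g(k−s) : s ∈ {4, 5, 6, 10}, s ≤ k}:
k:     0  1  2  3  4  5  6  7  8  9 10 11 12 13 14 15
g(k):  0  0  0  0  1  1  1  1  2  2  2  2  3  3  0  0
So g(15) = 0.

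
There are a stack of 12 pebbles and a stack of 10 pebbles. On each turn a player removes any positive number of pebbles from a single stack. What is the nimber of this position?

6

Write each in binary and XOR column by column:
  1100  (12)
  1010  (10)
  ----
  0110  (6)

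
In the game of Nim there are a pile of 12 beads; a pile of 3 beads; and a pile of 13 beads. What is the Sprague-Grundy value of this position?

2

Bitwise XOR of the heap sizes:
  1100  (12)
  0011  (3)
  1101  (13)
  ----
  0010  (2)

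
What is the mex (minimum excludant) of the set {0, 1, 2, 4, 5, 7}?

3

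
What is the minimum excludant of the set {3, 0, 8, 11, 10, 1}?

The values 0, 1 are all present; 2 is the first non-negative integer missing from the set.

2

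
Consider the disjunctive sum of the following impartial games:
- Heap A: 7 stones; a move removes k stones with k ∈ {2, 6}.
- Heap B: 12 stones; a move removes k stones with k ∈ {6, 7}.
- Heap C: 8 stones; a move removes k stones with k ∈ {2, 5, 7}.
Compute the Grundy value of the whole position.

Grundy values for heap A (subtraction set {2, 6}):
k:     0  1  2  3  4  5  6  7
g(k):  0  0  1  1  0  0  1  1
So g(7) = 1.
Build the Grundy sequence for heap B with g(k) = mex{g(k−s) : s ∈ {6, 7}, s ≤ k}:
g(0) = mex{} = 0
g(1) = mex{} = 0
g(2) = mex{} = 0
g(3) = mex{} = 0
g(4) = mex{} = 0
g(5) = mex{} = 0
g(6) = mex{0} = 1
g(7) = mex{0} = 1
g(8) = mex{0} = 1
g(9) = mex{0} = 1
g(10) = mex{0} = 1
g(11) = mex{0} = 1
g(12) = mex{0,1} = 2
So g(12) = 2.
Build the Grundy sequence for heap C with g(k) = mex{g(k−s) : s ∈ {2, 5, 7}, s ≤ k}:
k:     0  1  2  3  4  5  6  7  8
g(k):  0  0  1  1  0  2  1  3  2
So g(8) = 2.
By the Sprague-Grundy theorem, the Grundy value of a sum of independent games is the XOR of the component values.
Combined value = 1 XOR 2 XOR 2 = 1.

1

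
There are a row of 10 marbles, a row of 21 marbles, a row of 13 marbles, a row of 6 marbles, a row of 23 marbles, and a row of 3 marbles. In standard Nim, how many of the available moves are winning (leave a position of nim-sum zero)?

0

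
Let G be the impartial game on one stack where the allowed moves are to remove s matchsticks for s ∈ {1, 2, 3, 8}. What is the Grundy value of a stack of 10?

1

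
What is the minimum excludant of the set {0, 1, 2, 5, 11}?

3

The values 0, 1, 2 are all present; 3 is the first non-negative integer missing from the set.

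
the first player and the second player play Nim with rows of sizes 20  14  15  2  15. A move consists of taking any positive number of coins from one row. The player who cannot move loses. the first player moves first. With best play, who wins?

Nim-sum: 20 ⊕ 14 ⊕ 15 ⊕ 2 ⊕ 15 = 24.
The nim-sum is 24 ≠ 0, so this is an N-position: the player to move can win; the first player has a winning move.

the first player wins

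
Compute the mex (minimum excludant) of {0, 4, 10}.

1

0 is in the set but 1 is not, so the mex is 1.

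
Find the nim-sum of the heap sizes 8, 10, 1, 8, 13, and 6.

0

Nim-sum: 8 XOR 10 XOR 1 XOR 8 XOR 13 XOR 6 = 0.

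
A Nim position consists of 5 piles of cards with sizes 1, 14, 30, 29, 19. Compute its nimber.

31

Nim-sum: 1 ^ 14 ^ 30 ^ 29 ^ 19 = 31.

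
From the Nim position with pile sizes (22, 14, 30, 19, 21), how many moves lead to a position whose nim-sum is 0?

0

Compute the nim-sum pairwise:
22 XOR 14 = 24
24 XOR 30 = 6
6 XOR 19 = 21
21 XOR 21 = 0
The nim-sum is already 0, so every move leaves a nonzero nim-sum — there are no winning moves.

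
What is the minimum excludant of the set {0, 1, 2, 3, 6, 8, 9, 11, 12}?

4

The values 0, 1, 2, 3 are all present; 4 is the first non-negative integer missing from the set.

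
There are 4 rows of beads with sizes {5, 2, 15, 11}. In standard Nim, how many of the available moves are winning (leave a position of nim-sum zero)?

In binary:
  0101  (5)
  0010  (2)
  1111  (15)
  1011  (11)
  ----
  0011  (3)
The overall nim-sum is X = 3. A row of size p has a winning move iff p XOR X < p (reduce it to p XOR X).
  5: 5 XOR 3 = 6 ≥ 5 — no move.
  2: 2 XOR 3 = 1 < 2 — winning move (to 1).
  15: 15 XOR 3 = 12 < 15 — winning move (to 12).
  11: 11 XOR 3 = 8 < 11 — winning move (to 8).
That gives 3 winning moves.

3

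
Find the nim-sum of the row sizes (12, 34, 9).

39

Write each in binary and XOR column by column:
  001100  (12)
  100010  (34)
  001001  (9)
  ------
  100111  (39)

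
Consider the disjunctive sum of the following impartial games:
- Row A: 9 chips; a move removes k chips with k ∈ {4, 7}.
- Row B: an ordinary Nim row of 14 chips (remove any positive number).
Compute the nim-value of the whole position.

12

For row A, compute g(0), g(1), … with moves {4, 7}:
g(0) = mex{} = 0
g(1) = mex{} = 0
g(2) = mex{} = 0
g(3) = mex{} = 0
g(4) = mex{0} = 1
g(5) = mex{0} = 1
g(6) = mex{0} = 1
g(7) = mex{0} = 1
g(8) = mex{0,1} = 2
g(9) = mex{0,1} = 2
So g(9) = 2.
Row B is a plain Nim row of size 14, so its Grundy value is 14.
The value of a disjunctive sum is the nim-sum of the parts.
Combined value = 2 ⊕ 14 = 12.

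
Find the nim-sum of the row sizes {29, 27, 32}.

Nim-sum: 29 XOR 27 XOR 32 = 38.

38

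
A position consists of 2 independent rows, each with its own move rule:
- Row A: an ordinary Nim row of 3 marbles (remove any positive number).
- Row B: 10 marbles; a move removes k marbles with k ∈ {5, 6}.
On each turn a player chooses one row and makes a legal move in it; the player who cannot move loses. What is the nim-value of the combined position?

1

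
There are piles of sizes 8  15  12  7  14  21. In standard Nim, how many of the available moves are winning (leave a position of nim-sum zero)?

1

Write each in binary and XOR column by column:
  01000  (8)
  01111  (15)
  01100  (12)
  00111  (7)
  01110  (14)
  10101  (21)
  -----
  10111  (23)
The overall nim-sum is X = 23. A pile of size p has a winning move iff p XOR X < p (reduce it to p XOR X).
  8: 8 XOR 23 = 31 ≥ 8 — no move.
  15: 15 XOR 23 = 24 ≥ 15 — no move.
  12: 12 XOR 23 = 27 ≥ 12 — no move.
  7: 7 XOR 23 = 16 ≥ 7 — no move.
  14: 14 XOR 23 = 25 ≥ 14 — no move.
  21: 21 XOR 23 = 2 < 21 — winning move (to 2).
That gives 1 winning move.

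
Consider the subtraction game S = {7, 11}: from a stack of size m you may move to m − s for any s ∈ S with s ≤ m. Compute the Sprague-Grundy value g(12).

1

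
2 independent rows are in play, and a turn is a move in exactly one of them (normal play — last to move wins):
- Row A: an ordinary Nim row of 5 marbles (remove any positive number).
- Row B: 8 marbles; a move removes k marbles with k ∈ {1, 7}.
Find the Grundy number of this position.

5

Row A is a plain Nim row of size 5, so its Grundy value is 5.
Build the Grundy sequence for row B with g(k) = mex{g(k−s) : s ∈ {1, 7}, s ≤ k}:
g(0) = mex{} = 0
g(1) = mex{0} = 1
g(2) = mex{1} = 0
g(3) = mex{0} = 1
g(4) = mex{1} = 0
g(5) = mex{0} = 1
g(6) = mex{1} = 0
g(7) = mex{0} = 1
g(8) = mex{1} = 0
So g(8) = 0.
By the Sprague-Grundy theorem, the Grundy value of a sum of independent games is the XOR of the component values.
Combined value = 5 XOR 0 = 5.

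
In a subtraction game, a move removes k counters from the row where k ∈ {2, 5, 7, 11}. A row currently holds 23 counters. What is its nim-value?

0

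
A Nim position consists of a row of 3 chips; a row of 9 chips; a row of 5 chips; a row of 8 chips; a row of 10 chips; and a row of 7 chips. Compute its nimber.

Compute the nim-sum pairwise:
3 XOR 9 = 10
10 XOR 5 = 15
15 XOR 8 = 7
7 XOR 10 = 13
13 XOR 7 = 10

10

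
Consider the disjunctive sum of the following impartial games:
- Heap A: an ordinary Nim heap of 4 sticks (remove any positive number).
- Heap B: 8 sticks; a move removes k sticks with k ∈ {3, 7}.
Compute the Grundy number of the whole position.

Heap A is a plain Nim heap of size 4, so its Grundy value is 4.
Build the Grundy sequence for heap B with g(k) = mex{g(k−s) : s ∈ {3, 7}, s ≤ k}:
g(0) = mex{} = 0
g(1) = mex{} = 0
g(2) = mex{} = 0
g(3) = mex{0} = 1
g(4) = mex{0} = 1
g(5) = mex{0} = 1
g(6) = mex{1} = 0
g(7) = mex{0,1} = 2
g(8) = mex{0,1} = 2
So g(8) = 2.
The value of a disjunctive sum is the nim-sum of the parts.
Combined value = 4 XOR 2 = 6.

6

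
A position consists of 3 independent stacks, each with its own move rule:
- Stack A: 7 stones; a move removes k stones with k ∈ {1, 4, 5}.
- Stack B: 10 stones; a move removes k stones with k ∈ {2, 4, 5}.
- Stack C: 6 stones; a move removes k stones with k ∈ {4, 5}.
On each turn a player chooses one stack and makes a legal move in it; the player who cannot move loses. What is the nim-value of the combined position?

3

For stack A, compute g(0), g(1), … with moves {1, 4, 5}:
k:     0  1  2  3  4  5  6  7
g(k):  0  1  0  1  2  3  2  3
So g(7) = 3.
Grundy values for stack B (subtraction set {2, 4, 5}):
g(0) = mex{} = 0
g(1) = mex{} = 0
g(2) = mex{0} = 1
g(3) = mex{0} = 1
g(4) = mex{0,1} = 2
g(5) = mex{0,1} = 2
g(6) = mex{0,1,2} = 3
g(7) = mex{1,2} = 0
g(8) = mex{1,2,3} = 0
g(9) = mex{0,2} = 1
g(10) = mex{0,2,3} = 1
So g(10) = 1.
Build the Grundy sequence for stack C with g(k) = mex{g(k−s) : s ∈ {4, 5}, s ≤ k}:
g(0) = mex{} = 0
g(1) = mex{} = 0
g(2) = mex{} = 0
g(3) = mex{} = 0
g(4) = mex{0} = 1
g(5) = mex{0} = 1
g(6) = mex{0} = 1
So g(6) = 1.
By the Sprague-Grundy theorem, the Grundy value of a sum of independent games is the XOR of the component values.
Combined value = 3 ⊕ 1 ⊕ 1 = 3.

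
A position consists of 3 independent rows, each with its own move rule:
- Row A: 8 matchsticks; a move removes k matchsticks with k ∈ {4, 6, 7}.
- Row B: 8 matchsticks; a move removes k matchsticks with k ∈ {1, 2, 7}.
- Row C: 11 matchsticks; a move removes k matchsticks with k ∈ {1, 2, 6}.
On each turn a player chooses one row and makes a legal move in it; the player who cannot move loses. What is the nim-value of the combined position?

1

Grundy values for row A (subtraction set {4, 6, 7}):
k:     0  1  2  3  4  5  6  7  8
g(k):  0  0  0  0  1  1  1  1  2
So g(8) = 2.
For row B, compute g(0), g(1), … with moves {1, 2, 7}:
k:     0  1  2  3  4  5  6  7  8
g(k):  0  1  2  0  1  2  0  1  2
So g(8) = 2.
Build the Grundy sequence for row C with g(k) = mex{g(k−s) : s ∈ {1, 2, 6}, s ≤ k}:
g(0) = mex{} = 0
g(1) = mex{0} = 1
g(2) = mex{0,1} = 2
g(3) = mex{1,2} = 0
g(4) = mex{0,2} = 1
g(5) = mex{0,1} = 2
g(6) = mex{0,1,2} = 3
g(7) = mex{1,2,3} = 0
g(8) = mex{0,2,3} = 1
g(9) = mex{0,1} = 2
g(10) = mex{1,2} = 0
g(11) = mex{0,2} = 1
So g(11) = 1.
By the Sprague-Grundy theorem, the Grundy value of a sum of independent games is the XOR of the component values.
Combined value = 2 ⊕ 2 ⊕ 1 = 1.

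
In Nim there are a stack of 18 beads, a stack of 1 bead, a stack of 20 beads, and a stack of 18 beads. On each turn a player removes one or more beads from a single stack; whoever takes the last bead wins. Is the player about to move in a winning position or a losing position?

Winning position

Nim-sum: 18 ^ 1 ^ 20 ^ 18 = 21.
The nim-sum is 21 ≠ 0, so this is an N-position: the player to move can win.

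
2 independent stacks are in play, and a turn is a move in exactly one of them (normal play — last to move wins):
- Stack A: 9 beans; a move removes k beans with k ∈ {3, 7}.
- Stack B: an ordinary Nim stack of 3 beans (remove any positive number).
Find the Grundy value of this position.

Grundy values for stack A (subtraction set {3, 7}):
g(0) = mex{} = 0
g(1) = mex{} = 0
g(2) = mex{} = 0
g(3) = mex{0} = 1
g(4) = mex{0} = 1
g(5) = mex{0} = 1
g(6) = mex{1} = 0
g(7) = mex{0,1} = 2
g(8) = mex{0,1} = 2
g(9) = mex{0} = 1
So g(9) = 1.
Stack B is a plain Nim stack of size 3, so its Grundy value is 3.
By the Sprague-Grundy theorem, the Grundy value of a sum of independent games is the XOR of the component values.
Combined value = 1 ⊕ 3 = 2.

2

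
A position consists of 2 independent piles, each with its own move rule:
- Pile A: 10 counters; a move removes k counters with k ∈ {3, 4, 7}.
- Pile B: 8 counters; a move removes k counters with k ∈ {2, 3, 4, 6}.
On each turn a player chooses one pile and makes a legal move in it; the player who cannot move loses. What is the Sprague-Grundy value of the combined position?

0

Build the Grundy sequence for pile A with g(k) = mex{g(k−s) : s ∈ {3, 4, 7}, s ≤ k}:
k:     0  1  2  3  4  5  6  7  8  9 10
g(k):  0  0  0  1  1  1  2  2  2  3  0
So g(10) = 0.
Grundy values for pile B (subtraction set {2, 3, 4, 6}):
k:     0  1  2  3  4  5  6  7  8
g(k):  0  0  1  1  2  2  3  3  0
So g(8) = 0.
By the Sprague-Grundy theorem, the Grundy value of a sum of independent games is the XOR of the component values.
Combined value = 0 ⊕ 0 = 0.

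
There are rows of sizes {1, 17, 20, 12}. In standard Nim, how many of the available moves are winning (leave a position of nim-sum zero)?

Write each in binary and XOR column by column:
  00001  (1)
  10001  (17)
  10100  (20)
  01100  (12)
  -----
  01000  (8)
The overall nim-sum is X = 8. A row of size p has a winning move iff p XOR X < p (reduce it to p XOR X).
  1: 1 XOR 8 = 9 ≥ 1 — no move.
  17: 17 XOR 8 = 25 ≥ 17 — no move.
  20: 20 XOR 8 = 28 ≥ 20 — no move.
  12: 12 XOR 8 = 4 < 12 — winning move (to 4).
That gives 1 winning move.

1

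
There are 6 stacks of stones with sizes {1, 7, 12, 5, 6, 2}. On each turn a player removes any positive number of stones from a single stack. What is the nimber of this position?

11

Write each in binary and XOR column by column:
  0001  (1)
  0111  (7)
  1100  (12)
  0101  (5)
  0110  (6)
  0010  (2)
  ----
  1011  (11)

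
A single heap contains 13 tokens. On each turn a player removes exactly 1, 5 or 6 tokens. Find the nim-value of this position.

Compute g(0), g(1), … for moves {1, 5, 6}:
g(0) = mex{} = 0
g(1) = mex{0} = 1
g(2) = mex{1} = 0
g(3) = mex{0} = 1
g(4) = mex{1} = 0
g(5) = mex{0} = 1
g(6) = mex{0,1} = 2
g(7) = mex{0,1,2} = 3
g(8) = mex{0,1,3} = 2
g(9) = mex{0,1,2} = 3
g(10) = mex{0,1,3} = 2
g(11) = mex{1,2} = 0
g(12) = mex{0,2,3} = 1
g(13) = mex{1,2,3} = 0
So g(13) = 0.

0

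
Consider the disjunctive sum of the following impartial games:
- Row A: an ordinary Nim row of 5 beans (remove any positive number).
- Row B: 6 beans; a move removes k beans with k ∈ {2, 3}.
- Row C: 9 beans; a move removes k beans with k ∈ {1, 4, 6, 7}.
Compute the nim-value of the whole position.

Row A is a plain Nim row of size 5, so its Grundy value is 5.
For row B, compute g(0), g(1), … with moves {2, 3}:
k:     0  1  2  3  4  5  6
g(k):  0  0  1  1  2  0  0
So g(6) = 0.
Build the Grundy sequence for row C with g(k) = mex{g(k−s) : s ∈ {1, 4, 6, 7}, s ≤ k}:
k:     0  1  2  3  4  5  6  7  8  9
g(k):  0  1  0  1  2  0  1  2  3  2
So g(9) = 2.
The value of a disjunctive sum is the nim-sum of the parts.
Combined value = 5 ⊕ 0 ⊕ 2 = 7.

7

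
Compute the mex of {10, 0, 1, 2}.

The values 0, 1, 2 are all present; 3 is the first non-negative integer missing from the set.

3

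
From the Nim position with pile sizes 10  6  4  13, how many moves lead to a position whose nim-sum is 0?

3

Bitwise XOR of the heap sizes:
  1010  (10)
  0110  (6)
  0100  (4)
  1101  (13)
  ----
  0101  (5)
The overall nim-sum is X = 5. A pile of size p has a winning move iff p XOR X < p (reduce it to p XOR X).
  10: 10 XOR 5 = 15 ≥ 10 — no move.
  6: 6 XOR 5 = 3 < 6 — winning move (to 3).
  4: 4 XOR 5 = 1 < 4 — winning move (to 1).
  13: 13 XOR 5 = 8 < 13 — winning move (to 8).
That gives 3 winning moves.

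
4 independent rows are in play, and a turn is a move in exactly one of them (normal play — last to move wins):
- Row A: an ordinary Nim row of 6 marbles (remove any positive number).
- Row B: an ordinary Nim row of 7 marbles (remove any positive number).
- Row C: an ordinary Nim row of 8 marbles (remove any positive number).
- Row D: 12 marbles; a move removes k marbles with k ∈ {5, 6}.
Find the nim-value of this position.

Row A is a plain Nim row of size 6, so its Grundy value is 6.
Row B is a plain Nim row of size 7, so its Grundy value is 7.
Row C is a plain Nim row of size 8, so its Grundy value is 8.
Build the Grundy sequence for row D with g(k) = mex{g(k−s) : s ∈ {5, 6}, s ≤ k}:
g(0) = mex{} = 0
g(1) = mex{} = 0
g(2) = mex{} = 0
g(3) = mex{} = 0
g(4) = mex{} = 0
g(5) = mex{0} = 1
g(6) = mex{0} = 1
g(7) = mex{0} = 1
g(8) = mex{0} = 1
g(9) = mex{0} = 1
g(10) = mex{0,1} = 2
g(11) = mex{1} = 0
g(12) = mex{1} = 0
So g(12) = 0.
By the Sprague-Grundy theorem, the Grundy value of a sum of independent games is the XOR of the component values.
Combined value = 6 XOR 7 XOR 8 XOR 0 = 9.

9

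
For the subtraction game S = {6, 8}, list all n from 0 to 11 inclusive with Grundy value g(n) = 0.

0, 1, 2, 3, 4, 5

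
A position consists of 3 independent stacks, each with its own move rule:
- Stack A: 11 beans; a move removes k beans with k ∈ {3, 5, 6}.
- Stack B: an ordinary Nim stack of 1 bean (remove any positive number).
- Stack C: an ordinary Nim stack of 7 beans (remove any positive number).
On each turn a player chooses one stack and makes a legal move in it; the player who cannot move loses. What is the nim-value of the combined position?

For stack A, compute g(0), g(1), … with moves {3, 5, 6}:
g(0) = mex{} = 0
g(1) = mex{} = 0
g(2) = mex{} = 0
g(3) = mex{0} = 1
g(4) = mex{0} = 1
g(5) = mex{0} = 1
g(6) = mex{0,1} = 2
g(7) = mex{0,1} = 2
g(8) = mex{0,1} = 2
g(9) = mex{1,2} = 0
g(10) = mex{1,2} = 0
g(11) = mex{1,2} = 0
So g(11) = 0.
Stack B is a plain Nim stack of size 1, so its Grundy value is 1.
Stack C is a plain Nim stack of size 7, so its Grundy value is 7.
The value of a disjunctive sum is the nim-sum of the parts.
Combined value = 0 XOR 1 XOR 7 = 6.

6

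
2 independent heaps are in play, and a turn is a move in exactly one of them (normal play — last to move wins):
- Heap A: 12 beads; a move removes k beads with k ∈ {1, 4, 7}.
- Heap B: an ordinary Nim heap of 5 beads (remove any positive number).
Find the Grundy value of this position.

7

Build the Grundy sequence for heap A with g(k) = mex{g(k−s) : s ∈ {1, 4, 7}, s ≤ k}:
g(0) = mex{} = 0
g(1) = mex{0} = 1
g(2) = mex{1} = 0
g(3) = mex{0} = 1
g(4) = mex{0,1} = 2
g(5) = mex{1,2} = 0
g(6) = mex{0} = 1
g(7) = mex{0,1} = 2
g(8) = mex{1,2} = 0
g(9) = mex{0} = 1
g(10) = mex{1} = 0
g(11) = mex{0,2} = 1
g(12) = mex{0,1} = 2
So g(12) = 2.
Heap B is a plain Nim heap of size 5, so its Grundy value is 5.
By the Sprague-Grundy theorem, the Grundy value of a sum of independent games is the XOR of the component values.
Combined value = 2 XOR 5 = 7.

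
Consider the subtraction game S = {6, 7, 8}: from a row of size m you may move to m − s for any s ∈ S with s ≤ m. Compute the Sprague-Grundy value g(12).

2

Compute g(0), g(1), … for moves {6, 7, 8}:
g(0) = mex{} = 0
g(1) = mex{} = 0
g(2) = mex{} = 0
g(3) = mex{} = 0
g(4) = mex{} = 0
g(5) = mex{} = 0
g(6) = mex{0} = 1
g(7) = mex{0} = 1
g(8) = mex{0} = 1
g(9) = mex{0} = 1
g(10) = mex{0} = 1
g(11) = mex{0} = 1
g(12) = mex{0,1} = 2
So g(12) = 2.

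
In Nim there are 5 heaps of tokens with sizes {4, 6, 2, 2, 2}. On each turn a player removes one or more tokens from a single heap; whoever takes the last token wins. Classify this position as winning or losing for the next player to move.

Losing position

Bitwise XOR of the heap sizes:
  100  (4)
  110  (6)
  010  (2)
  010  (2)
  010  (2)
  ---
  000  (0)
The nim-sum is 0, so this is a P-position: the player to move is in a losing position under optimal play.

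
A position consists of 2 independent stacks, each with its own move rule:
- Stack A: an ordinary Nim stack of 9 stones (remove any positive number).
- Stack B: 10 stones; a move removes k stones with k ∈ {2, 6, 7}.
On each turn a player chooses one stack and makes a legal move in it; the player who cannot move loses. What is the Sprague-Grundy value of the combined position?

Stack A is a plain Nim stack of size 9, so its Grundy value is 9.
Grundy values for stack B (subtraction set {2, 6, 7}):
g(0) = mex{} = 0
g(1) = mex{} = 0
g(2) = mex{0} = 1
g(3) = mex{0} = 1
g(4) = mex{1} = 0
g(5) = mex{1} = 0
g(6) = mex{0} = 1
g(7) = mex{0} = 1
g(8) = mex{0,1} = 2
g(9) = mex{1} = 0
g(10) = mex{0,1,2} = 3
So g(10) = 3.
The value of a disjunctive sum is the nim-sum of the parts.
Combined value = 9 XOR 3 = 10.

10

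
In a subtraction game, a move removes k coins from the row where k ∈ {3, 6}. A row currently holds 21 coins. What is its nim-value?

1

Compute g(0), g(1), … for moves {3, 6}:
k:     0  1  2  3  4  5  6  7  8  9 10 11 12 13 14 15 16 17 18 19 20 21
g(k):  0  0  0  1  1  1  2  2  2  0  0  0  1  1  1  2  2  2  0  0  0  1
So g(21) = 1.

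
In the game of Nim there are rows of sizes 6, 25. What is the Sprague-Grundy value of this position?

31

Compute the nim-sum pairwise:
6 ⊕ 25 = 31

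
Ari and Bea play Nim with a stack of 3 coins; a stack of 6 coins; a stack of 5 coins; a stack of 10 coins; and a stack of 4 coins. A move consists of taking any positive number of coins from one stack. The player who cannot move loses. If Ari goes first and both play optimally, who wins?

Ari wins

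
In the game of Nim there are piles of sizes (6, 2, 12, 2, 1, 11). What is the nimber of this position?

0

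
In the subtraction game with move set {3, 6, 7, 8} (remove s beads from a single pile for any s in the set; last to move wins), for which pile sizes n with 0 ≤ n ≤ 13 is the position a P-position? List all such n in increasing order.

0, 1, 2, 11, 12, 13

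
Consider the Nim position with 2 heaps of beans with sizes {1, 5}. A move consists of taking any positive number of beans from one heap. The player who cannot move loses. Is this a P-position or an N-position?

Nim-sum: 1 ⊕ 5 = 4.
The nim-sum is 4 ≠ 0, so this is an N-position: the player to move can win.

N-position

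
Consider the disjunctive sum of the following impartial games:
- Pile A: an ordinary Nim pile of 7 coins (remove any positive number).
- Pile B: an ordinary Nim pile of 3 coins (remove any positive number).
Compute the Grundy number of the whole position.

Pile A is a plain Nim pile of size 7, so its Grundy value is 7.
Pile B is a plain Nim pile of size 3, so its Grundy value is 3.
The value of a disjunctive sum is the nim-sum of the parts.
Combined value = 7 XOR 3 = 4.

4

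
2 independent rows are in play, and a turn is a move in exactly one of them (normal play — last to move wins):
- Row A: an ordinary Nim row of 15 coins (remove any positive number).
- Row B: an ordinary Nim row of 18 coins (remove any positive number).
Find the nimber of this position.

29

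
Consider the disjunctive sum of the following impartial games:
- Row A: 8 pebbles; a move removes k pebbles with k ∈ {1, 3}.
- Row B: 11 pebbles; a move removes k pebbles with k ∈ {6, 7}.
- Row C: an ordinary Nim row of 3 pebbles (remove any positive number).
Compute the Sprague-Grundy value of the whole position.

2

Grundy values for row A (subtraction set {1, 3}):
k:     0  1  2  3  4  5  6  7  8
g(k):  0  1  0  1  0  1  0  1  0
So g(8) = 0.
Grundy values for row B (subtraction set {6, 7}):
g(0) = mex{} = 0
g(1) = mex{} = 0
g(2) = mex{} = 0
g(3) = mex{} = 0
g(4) = mex{} = 0
g(5) = mex{} = 0
g(6) = mex{0} = 1
g(7) = mex{0} = 1
g(8) = mex{0} = 1
g(9) = mex{0} = 1
g(10) = mex{0} = 1
g(11) = mex{0} = 1
So g(11) = 1.
Row C is a plain Nim row of size 3, so its Grundy value is 3.
By the Sprague-Grundy theorem, the Grundy value of a sum of independent games is the XOR of the component values.
Combined value = 0 ⊕ 1 ⊕ 3 = 2.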